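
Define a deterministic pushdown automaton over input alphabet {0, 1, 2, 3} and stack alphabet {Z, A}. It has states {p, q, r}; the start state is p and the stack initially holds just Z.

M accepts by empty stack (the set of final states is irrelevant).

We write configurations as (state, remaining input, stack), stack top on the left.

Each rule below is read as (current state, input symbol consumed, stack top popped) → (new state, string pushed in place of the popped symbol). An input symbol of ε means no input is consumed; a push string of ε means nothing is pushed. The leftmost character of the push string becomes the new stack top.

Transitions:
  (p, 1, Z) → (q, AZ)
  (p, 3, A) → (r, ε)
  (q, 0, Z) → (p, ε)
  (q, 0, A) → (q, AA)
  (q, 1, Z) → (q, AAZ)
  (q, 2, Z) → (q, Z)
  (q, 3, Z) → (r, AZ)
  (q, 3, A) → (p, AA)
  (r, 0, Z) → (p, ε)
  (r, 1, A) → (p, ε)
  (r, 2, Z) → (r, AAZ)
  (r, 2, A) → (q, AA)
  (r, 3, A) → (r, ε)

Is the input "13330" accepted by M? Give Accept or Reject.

(p, 13330, Z)
  read 1, top Z: go to q, push AZ → (q, 3330, AZ)
  read 3, top A: go to p, push AA → (p, 330, AAZ)
  read 3, top A: go to r, push ε → (r, 30, AZ)
  read 3, top A: go to r, push ε → (r, 0, Z)
  read 0, top Z: go to p, push ε → (p, ε, ε)
All input consumed and the stack is empty.

Accept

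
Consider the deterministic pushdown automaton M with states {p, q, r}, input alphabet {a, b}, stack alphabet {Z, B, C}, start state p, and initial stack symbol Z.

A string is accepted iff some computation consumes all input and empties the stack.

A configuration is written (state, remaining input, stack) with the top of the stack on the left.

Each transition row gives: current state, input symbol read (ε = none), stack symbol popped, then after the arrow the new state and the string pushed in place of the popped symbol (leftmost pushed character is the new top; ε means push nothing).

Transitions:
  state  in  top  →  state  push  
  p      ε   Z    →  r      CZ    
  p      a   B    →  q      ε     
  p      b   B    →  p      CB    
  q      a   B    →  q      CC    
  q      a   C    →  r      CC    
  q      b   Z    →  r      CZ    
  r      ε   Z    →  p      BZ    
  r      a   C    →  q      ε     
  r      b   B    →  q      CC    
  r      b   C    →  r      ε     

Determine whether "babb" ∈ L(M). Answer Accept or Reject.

(p, babb, Z)
  ε-move, top Z: go to r, push CZ → (r, babb, CZ)
  read b, top C: go to r, push ε → (r, abb, Z)
  ε-move, top Z: go to p, push BZ → (p, abb, BZ)
  read a, top B: go to q, push ε → (q, bb, Z)
  read b, top Z: go to r, push CZ → (r, b, CZ)
  read b, top C: go to r, push ε → (r, ε, Z)
  ε-move, top Z: go to p, push BZ → (p, ε, BZ)
All input consumed; stack is BZ, not empty, and no further ε-move applies.

Reject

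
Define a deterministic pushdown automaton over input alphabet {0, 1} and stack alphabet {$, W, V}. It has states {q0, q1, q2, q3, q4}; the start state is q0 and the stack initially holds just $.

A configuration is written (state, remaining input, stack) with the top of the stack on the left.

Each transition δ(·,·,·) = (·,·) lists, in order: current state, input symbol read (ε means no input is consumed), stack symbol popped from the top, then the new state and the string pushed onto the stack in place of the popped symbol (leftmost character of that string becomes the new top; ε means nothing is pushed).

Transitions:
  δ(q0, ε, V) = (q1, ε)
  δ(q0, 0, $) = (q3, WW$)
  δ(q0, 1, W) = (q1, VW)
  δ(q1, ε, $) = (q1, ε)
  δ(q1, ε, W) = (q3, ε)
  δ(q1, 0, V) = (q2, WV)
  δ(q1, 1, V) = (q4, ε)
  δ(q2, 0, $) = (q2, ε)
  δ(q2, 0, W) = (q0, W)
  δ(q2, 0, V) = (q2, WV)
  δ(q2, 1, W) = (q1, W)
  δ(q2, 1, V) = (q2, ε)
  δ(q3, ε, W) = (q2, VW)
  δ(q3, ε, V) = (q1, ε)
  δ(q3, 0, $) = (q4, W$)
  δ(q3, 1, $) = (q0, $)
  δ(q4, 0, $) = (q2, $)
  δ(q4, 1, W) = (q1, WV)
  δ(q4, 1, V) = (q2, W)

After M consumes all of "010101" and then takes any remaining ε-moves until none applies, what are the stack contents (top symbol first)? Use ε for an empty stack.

VW$

(q0, 010101, $) ⊢ (q3, 10101, WW$) ⊢ (q2, 10101, VWW$) ⊢ (q2, 0101, WW$) ⊢ (q0, 101, WW$) ⊢ (q1, 01, VWW$) ⊢ (q2, 1, WVWW$) ⊢ (q1, ε, WVWW$) ⊢ (q3, ε, VWW$) ⊢ (q1, ε, WW$) ⊢ (q3, ε, W$) ⊢ (q2, ε, VW$)
All input consumed in state q2 with stack VW$.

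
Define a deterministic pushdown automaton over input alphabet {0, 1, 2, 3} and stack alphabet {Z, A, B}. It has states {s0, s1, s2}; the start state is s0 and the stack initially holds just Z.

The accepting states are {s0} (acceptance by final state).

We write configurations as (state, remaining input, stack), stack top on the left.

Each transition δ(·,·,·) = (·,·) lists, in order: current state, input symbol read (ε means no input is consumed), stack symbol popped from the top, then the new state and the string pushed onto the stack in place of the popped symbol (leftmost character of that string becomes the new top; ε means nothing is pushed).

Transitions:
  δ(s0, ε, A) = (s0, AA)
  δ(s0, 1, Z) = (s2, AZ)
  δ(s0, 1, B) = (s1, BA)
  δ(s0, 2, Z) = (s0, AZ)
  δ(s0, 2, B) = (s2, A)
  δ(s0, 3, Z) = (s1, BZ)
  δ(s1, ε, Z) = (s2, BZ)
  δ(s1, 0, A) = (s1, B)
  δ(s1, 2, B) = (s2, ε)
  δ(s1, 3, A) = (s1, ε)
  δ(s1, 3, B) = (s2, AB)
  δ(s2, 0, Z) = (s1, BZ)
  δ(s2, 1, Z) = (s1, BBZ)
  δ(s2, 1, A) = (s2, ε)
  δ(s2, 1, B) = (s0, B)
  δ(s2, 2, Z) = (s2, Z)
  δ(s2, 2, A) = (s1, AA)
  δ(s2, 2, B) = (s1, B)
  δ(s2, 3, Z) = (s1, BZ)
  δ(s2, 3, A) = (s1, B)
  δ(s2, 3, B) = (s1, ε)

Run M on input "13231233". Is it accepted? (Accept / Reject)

Reject

(s0, 13231233, Z)
  read 1, top Z: go to s2, push AZ → (s2, 3231233, AZ)
  read 3, top A: go to s1, push B → (s1, 231233, BZ)
  read 2, top B: go to s2, push ε → (s2, 31233, Z)
  read 3, top Z: go to s1, push BZ → (s1, 1233, BZ)
No transition applies at (s1, 1233, BZ); input not fully consumed.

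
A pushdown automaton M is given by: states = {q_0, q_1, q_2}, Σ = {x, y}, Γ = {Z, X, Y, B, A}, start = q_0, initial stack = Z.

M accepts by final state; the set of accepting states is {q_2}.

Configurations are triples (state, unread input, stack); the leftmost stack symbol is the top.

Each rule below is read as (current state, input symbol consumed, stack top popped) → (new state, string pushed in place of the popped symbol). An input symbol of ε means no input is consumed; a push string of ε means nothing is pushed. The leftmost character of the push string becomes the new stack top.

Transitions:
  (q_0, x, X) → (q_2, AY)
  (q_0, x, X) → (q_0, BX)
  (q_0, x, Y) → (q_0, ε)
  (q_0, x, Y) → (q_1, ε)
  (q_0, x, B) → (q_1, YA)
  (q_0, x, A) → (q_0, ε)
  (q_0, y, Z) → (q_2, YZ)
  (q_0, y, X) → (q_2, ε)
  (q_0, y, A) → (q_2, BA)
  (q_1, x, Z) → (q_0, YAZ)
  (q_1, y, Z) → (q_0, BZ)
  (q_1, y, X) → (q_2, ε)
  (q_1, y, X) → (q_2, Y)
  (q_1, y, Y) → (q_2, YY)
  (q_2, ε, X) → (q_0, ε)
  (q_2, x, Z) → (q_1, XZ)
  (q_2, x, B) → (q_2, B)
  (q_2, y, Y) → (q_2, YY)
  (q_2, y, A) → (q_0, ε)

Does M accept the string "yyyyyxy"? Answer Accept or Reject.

Reject

No computation consumes all input and reaches a final state.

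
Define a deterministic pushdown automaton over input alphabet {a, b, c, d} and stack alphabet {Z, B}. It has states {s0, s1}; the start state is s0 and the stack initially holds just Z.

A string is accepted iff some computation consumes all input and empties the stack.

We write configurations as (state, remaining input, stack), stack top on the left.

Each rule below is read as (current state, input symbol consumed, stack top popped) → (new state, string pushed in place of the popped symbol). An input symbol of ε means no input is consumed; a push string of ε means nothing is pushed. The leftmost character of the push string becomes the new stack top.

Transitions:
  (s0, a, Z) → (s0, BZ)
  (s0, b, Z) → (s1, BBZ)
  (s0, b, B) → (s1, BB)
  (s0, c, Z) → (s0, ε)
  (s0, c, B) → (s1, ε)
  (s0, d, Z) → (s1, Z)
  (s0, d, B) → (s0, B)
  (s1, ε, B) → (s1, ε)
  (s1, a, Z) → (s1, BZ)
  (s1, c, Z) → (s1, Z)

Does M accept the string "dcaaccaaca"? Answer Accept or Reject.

(s0, dcaaccaaca, Z)
  read d, top Z: go to s1, push Z → (s1, caaccaaca, Z)
  read c, top Z: go to s1, push Z → (s1, aaccaaca, Z)
  read a, top Z: go to s1, push BZ → (s1, accaaca, BZ)
  ε-move, top B: go to s1, push ε → (s1, accaaca, Z)
  read a, top Z: go to s1, push BZ → (s1, ccaaca, BZ)
  ε-move, top B: go to s1, push ε → (s1, ccaaca, Z)
  read c, top Z: go to s1, push Z → (s1, caaca, Z)
  read c, top Z: go to s1, push Z → (s1, aaca, Z)
  read a, top Z: go to s1, push BZ → (s1, aca, BZ)
  ε-move, top B: go to s1, push ε → (s1, aca, Z)
  read a, top Z: go to s1, push BZ → (s1, ca, BZ)
  ε-move, top B: go to s1, push ε → (s1, ca, Z)
  read c, top Z: go to s1, push Z → (s1, a, Z)
  read a, top Z: go to s1, push BZ → (s1, ε, BZ)
  ε-move, top B: go to s1, push ε → (s1, ε, Z)
All input consumed; stack is Z, not empty, and no further ε-move applies.

Reject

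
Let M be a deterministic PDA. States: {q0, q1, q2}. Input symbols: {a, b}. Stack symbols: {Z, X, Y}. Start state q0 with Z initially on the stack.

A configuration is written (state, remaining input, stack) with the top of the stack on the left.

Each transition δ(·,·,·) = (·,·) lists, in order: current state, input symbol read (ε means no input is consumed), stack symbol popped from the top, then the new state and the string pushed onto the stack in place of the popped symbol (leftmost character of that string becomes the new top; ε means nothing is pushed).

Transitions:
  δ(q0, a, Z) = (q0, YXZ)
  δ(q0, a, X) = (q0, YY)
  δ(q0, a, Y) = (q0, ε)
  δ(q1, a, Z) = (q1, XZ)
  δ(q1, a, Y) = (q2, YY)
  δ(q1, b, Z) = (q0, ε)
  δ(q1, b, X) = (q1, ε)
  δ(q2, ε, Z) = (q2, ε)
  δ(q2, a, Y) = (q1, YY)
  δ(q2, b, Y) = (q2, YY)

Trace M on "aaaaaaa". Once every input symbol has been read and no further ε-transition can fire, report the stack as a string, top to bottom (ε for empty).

XZ

(q0, aaaaaaa, Z)
  read a, top Z: go to q0, push YXZ → (q0, aaaaaa, YXZ)
  read a, top Y: go to q0, push ε → (q0, aaaaa, XZ)
  read a, top X: go to q0, push YY → (q0, aaaa, YYZ)
  read a, top Y: go to q0, push ε → (q0, aaa, YZ)
  read a, top Y: go to q0, push ε → (q0, aa, Z)
  read a, top Z: go to q0, push YXZ → (q0, a, YXZ)
  read a, top Y: go to q0, push ε → (q0, ε, XZ)
All input consumed in state q0 with stack XZ.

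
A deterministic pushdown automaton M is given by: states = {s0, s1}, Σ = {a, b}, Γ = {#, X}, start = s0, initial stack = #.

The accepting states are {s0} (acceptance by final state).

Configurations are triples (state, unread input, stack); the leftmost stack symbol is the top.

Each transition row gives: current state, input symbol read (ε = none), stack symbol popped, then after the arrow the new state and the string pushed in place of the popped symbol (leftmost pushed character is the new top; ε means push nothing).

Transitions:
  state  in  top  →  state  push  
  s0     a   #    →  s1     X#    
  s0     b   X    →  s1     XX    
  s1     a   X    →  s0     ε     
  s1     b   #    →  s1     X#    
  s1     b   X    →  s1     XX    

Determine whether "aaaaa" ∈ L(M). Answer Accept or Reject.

Reject

(s0, aaaaa, #)
  read a, top #: go to s1, push X# → (s1, aaaa, X#)
  read a, top X: go to s0, push ε → (s0, aaa, #)
  read a, top #: go to s1, push X# → (s1, aa, X#)
  read a, top X: go to s0, push ε → (s0, a, #)
  read a, top #: go to s1, push X# → (s1, ε, X#)
All input consumed; state s1 ∉ F and no further ε-move applies.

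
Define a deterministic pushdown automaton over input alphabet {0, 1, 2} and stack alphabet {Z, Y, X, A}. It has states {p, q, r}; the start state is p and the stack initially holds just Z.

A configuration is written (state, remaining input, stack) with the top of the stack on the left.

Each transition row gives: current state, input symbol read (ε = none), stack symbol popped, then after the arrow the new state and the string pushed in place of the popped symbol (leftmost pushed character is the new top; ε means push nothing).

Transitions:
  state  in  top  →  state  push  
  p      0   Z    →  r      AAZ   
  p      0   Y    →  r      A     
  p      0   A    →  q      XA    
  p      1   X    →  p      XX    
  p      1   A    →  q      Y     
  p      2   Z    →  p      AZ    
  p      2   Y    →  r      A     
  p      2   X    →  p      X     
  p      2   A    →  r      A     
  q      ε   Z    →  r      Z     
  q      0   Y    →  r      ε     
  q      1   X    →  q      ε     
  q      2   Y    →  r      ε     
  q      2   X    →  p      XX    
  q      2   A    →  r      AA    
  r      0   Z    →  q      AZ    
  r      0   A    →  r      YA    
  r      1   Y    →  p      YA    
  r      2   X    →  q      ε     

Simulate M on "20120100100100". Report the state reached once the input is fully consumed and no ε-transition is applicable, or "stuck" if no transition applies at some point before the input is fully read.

(p, 20120100100100, Z)
  read 2, top Z: go to p, push AZ → (p, 0120100100100, AZ)
  read 0, top A: go to q, push XA → (q, 120100100100, XAZ)
  read 1, top X: go to q, push ε → (q, 20100100100, AZ)
  read 2, top A: go to r, push AA → (r, 0100100100, AAZ)
  read 0, top A: go to r, push YA → (r, 100100100, YAAZ)
  read 1, top Y: go to p, push YA → (p, 00100100, YAAAZ)
  read 0, top Y: go to r, push A → (r, 0100100, AAAAZ)
  read 0, top A: go to r, push YA → (r, 100100, YAAAAZ)
  read 1, top Y: go to p, push YA → (p, 00100, YAAAAAZ)
  read 0, top Y: go to r, push A → (r, 0100, AAAAAAZ)
  read 0, top A: go to r, push YA → (r, 100, YAAAAAAZ)
  read 1, top Y: go to p, push YA → (p, 00, YAAAAAAAZ)
  read 0, top Y: go to r, push A → (r, 0, AAAAAAAAZ)
  read 0, top A: go to r, push YA → (r, ε, YAAAAAAAAZ)
All input consumed; M is in state r.

r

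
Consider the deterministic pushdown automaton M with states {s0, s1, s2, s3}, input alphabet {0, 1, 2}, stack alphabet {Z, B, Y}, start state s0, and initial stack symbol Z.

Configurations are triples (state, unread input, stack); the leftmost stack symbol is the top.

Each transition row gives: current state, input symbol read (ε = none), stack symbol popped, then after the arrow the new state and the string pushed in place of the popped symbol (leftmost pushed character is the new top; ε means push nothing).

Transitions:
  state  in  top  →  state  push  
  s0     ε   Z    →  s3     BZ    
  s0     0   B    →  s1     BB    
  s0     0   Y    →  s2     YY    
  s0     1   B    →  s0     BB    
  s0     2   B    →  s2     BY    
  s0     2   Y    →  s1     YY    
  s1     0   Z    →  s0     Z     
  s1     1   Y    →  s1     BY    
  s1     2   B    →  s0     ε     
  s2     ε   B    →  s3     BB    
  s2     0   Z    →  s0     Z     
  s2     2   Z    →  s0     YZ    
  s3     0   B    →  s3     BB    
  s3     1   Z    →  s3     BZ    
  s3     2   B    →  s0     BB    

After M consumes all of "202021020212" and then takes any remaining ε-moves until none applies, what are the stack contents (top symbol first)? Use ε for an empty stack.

BBYBBBZ

(s0, 202021020212, Z) ⊢ (s3, 202021020212, BZ) ⊢ (s0, 02021020212, BBZ) ⊢ (s1, 2021020212, BBBZ) ⊢ (s0, 021020212, BBZ) ⊢ (s1, 21020212, BBBZ) ⊢ (s0, 1020212, BBZ) ⊢ (s0, 020212, BBBZ) ⊢ (s1, 20212, BBBBZ) ⊢ (s0, 0212, BBBZ) ⊢ (s1, 212, BBBBZ) ⊢ (s0, 12, BBBZ) ⊢ (s0, 2, BBBBZ) ⊢ (s2, ε, BYBBBZ) ⊢ (s3, ε, BBYBBBZ)
All input consumed in state s3 with stack BBYBBBZ.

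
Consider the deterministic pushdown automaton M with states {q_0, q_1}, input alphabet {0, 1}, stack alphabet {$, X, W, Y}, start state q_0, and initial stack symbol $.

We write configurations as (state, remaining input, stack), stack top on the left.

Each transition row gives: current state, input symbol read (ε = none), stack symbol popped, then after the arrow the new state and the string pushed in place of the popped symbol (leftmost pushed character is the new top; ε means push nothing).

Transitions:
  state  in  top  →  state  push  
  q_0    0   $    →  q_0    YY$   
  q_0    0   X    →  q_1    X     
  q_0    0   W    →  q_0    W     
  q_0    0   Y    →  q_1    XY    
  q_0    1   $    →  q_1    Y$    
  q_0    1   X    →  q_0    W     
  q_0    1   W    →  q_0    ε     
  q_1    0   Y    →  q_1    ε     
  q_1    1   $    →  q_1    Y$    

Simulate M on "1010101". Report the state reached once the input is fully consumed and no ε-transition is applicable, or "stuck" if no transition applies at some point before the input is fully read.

q_1

(q_0, 1010101, $)
  read 1, top $: go to q_1, push Y$ → (q_1, 010101, Y$)
  read 0, top Y: go to q_1, push ε → (q_1, 10101, $)
  read 1, top $: go to q_1, push Y$ → (q_1, 0101, Y$)
  read 0, top Y: go to q_1, push ε → (q_1, 101, $)
  read 1, top $: go to q_1, push Y$ → (q_1, 01, Y$)
  read 0, top Y: go to q_1, push ε → (q_1, 1, $)
  read 1, top $: go to q_1, push Y$ → (q_1, ε, Y$)
All input consumed; M is in state q_1.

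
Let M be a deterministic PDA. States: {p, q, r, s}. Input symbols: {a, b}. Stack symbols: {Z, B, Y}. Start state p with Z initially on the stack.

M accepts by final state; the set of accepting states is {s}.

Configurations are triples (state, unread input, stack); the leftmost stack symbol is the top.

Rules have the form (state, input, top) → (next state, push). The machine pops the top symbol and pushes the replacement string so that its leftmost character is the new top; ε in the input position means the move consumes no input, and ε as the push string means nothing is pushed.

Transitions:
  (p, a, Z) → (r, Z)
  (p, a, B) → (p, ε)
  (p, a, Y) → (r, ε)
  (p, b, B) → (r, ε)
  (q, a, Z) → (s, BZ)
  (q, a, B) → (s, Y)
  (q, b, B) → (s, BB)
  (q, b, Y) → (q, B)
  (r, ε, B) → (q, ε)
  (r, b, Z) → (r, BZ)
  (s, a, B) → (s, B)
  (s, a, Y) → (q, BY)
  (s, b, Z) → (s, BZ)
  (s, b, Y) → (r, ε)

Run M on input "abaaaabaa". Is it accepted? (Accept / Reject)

(p, abaaaabaa, Z)
  read a, top Z: go to r, push Z → (r, baaaabaa, Z)
  read b, top Z: go to r, push BZ → (r, aaaabaa, BZ)
  ε-move, top B: go to q, push ε → (q, aaaabaa, Z)
  read a, top Z: go to s, push BZ → (s, aaabaa, BZ)
  read a, top B: go to s, push B → (s, aabaa, BZ)
  read a, top B: go to s, push B → (s, abaa, BZ)
  read a, top B: go to s, push B → (s, baa, BZ)
No transition applies at (s, baa, BZ); input not fully consumed.

Reject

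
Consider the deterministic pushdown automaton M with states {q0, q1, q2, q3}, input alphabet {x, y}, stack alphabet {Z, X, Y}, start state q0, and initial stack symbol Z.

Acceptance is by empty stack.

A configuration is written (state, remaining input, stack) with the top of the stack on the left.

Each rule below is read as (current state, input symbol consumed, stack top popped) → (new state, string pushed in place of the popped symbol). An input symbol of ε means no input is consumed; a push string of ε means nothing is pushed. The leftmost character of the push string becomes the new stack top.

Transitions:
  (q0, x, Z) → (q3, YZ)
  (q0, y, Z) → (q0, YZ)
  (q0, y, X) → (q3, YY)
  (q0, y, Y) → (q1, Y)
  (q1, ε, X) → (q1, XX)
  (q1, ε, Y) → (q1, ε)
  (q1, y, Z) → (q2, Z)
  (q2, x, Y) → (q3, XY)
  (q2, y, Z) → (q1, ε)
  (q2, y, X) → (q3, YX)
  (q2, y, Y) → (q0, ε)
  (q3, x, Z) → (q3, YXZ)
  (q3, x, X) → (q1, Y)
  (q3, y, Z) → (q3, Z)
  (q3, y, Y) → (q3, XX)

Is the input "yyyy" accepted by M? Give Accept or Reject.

Accept

(q0, yyyy, Z) ⊢ (q0, yyy, YZ) ⊢ (q1, yy, YZ) ⊢ (q1, yy, Z) ⊢ (q2, y, Z) ⊢ (q1, ε, ε)
All input consumed and the stack is empty.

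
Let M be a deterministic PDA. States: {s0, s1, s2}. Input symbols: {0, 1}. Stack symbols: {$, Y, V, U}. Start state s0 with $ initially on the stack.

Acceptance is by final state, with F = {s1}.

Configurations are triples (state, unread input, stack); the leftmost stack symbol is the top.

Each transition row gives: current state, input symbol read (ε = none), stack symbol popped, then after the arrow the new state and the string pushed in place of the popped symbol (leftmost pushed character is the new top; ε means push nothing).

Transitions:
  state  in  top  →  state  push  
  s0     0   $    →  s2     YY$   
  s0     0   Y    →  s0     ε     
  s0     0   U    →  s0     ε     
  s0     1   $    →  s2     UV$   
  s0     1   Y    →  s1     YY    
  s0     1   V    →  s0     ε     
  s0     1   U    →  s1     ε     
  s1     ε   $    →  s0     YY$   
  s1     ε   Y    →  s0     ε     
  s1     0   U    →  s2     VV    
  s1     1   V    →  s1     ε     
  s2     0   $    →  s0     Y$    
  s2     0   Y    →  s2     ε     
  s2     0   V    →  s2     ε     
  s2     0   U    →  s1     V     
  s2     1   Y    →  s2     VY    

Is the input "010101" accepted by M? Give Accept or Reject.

Reject

(s0, 010101, $) ⊢ (s2, 10101, YY$) ⊢ (s2, 0101, VYY$) ⊢ (s2, 101, YY$) ⊢ (s2, 01, VYY$) ⊢ (s2, 1, YY$) ⊢ (s2, ε, VYY$)
All input consumed; state s2 ∉ F and no further ε-move applies.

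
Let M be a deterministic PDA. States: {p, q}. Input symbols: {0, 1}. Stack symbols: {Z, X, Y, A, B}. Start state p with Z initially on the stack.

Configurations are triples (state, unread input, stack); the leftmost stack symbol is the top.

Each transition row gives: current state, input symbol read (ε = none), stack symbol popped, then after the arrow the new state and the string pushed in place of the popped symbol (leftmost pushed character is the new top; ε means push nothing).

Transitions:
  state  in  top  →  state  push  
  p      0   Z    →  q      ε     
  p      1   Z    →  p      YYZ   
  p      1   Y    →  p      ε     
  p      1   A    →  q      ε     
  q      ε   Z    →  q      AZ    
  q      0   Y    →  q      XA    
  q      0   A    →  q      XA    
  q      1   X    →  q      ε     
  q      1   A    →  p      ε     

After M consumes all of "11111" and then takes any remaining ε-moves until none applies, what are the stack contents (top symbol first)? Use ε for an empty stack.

(p, 11111, Z) ⊢ (p, 1111, YYZ) ⊢ (p, 111, YZ) ⊢ (p, 11, Z) ⊢ (p, 1, YYZ) ⊢ (p, ε, YZ)
All input consumed in state p with stack YZ.

YZ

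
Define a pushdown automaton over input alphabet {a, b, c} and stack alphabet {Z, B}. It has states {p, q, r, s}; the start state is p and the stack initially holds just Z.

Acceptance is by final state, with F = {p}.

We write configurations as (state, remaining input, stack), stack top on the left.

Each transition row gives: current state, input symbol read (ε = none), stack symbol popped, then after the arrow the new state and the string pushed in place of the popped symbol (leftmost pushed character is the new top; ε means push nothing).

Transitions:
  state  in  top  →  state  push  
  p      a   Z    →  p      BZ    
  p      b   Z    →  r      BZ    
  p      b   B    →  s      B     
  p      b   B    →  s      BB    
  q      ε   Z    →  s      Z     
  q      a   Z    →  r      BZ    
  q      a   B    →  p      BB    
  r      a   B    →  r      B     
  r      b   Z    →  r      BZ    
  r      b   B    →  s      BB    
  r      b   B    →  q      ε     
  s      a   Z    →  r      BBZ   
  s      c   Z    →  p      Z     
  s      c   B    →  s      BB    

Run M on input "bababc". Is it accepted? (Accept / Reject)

One accepting computation: (p, bababc, Z) ⊢ (r, ababc, BZ) ⊢ (r, babc, BZ) ⊢ (q, abc, Z) ⊢ (r, bc, BZ) ⊢ (q, c, Z) ⊢ (s, c, Z) ⊢ (p, ε, Z)
All input consumed and state p ∈ F.

Accept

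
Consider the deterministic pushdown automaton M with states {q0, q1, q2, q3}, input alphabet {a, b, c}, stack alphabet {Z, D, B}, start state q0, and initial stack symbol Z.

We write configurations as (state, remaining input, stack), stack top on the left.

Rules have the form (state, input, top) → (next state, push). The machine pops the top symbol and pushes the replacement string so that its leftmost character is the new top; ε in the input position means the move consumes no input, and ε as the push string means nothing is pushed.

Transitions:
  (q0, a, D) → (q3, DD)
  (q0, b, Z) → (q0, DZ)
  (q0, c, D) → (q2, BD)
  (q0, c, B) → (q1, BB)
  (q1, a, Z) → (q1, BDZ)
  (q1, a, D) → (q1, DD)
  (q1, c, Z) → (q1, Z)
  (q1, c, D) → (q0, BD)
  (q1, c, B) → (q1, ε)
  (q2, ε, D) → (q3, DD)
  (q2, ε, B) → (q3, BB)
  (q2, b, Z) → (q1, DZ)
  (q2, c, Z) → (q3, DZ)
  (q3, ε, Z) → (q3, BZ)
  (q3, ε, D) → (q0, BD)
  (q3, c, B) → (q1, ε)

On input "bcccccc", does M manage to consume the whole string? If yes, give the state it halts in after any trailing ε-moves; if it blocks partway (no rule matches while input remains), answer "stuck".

q1

(q0, bcccccc, Z)
  read b, top Z: go to q0, push DZ → (q0, cccccc, DZ)
  read c, top D: go to q2, push BD → (q2, ccccc, BDZ)
  ε-move, top B: go to q3, push BB → (q3, ccccc, BBDZ)
  read c, top B: go to q1, push ε → (q1, cccc, BDZ)
  read c, top B: go to q1, push ε → (q1, ccc, DZ)
  read c, top D: go to q0, push BD → (q0, cc, BDZ)
  read c, top B: go to q1, push BB → (q1, c, BBDZ)
  read c, top B: go to q1, push ε → (q1, ε, BDZ)
All input consumed; M is in state q1.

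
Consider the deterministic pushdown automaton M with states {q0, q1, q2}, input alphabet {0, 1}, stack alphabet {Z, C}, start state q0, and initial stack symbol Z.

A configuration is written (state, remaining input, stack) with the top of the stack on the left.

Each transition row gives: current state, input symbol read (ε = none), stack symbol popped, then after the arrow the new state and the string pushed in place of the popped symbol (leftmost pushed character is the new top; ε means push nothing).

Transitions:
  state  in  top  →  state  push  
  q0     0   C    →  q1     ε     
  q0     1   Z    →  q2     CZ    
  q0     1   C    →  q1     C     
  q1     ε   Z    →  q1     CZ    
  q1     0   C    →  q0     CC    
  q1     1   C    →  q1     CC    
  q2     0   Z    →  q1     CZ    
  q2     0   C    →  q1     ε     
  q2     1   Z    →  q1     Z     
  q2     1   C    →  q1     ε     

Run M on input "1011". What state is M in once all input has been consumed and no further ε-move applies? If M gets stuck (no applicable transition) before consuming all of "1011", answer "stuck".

(q0, 1011, Z)
  read 1, top Z: go to q2, push CZ → (q2, 011, CZ)
  read 0, top C: go to q1, push ε → (q1, 11, Z)
  ε-move, top Z: go to q1, push CZ → (q1, 11, CZ)
  read 1, top C: go to q1, push CC → (q1, 1, CCZ)
  read 1, top C: go to q1, push CC → (q1, ε, CCCZ)
All input consumed; M is in state q1.

q1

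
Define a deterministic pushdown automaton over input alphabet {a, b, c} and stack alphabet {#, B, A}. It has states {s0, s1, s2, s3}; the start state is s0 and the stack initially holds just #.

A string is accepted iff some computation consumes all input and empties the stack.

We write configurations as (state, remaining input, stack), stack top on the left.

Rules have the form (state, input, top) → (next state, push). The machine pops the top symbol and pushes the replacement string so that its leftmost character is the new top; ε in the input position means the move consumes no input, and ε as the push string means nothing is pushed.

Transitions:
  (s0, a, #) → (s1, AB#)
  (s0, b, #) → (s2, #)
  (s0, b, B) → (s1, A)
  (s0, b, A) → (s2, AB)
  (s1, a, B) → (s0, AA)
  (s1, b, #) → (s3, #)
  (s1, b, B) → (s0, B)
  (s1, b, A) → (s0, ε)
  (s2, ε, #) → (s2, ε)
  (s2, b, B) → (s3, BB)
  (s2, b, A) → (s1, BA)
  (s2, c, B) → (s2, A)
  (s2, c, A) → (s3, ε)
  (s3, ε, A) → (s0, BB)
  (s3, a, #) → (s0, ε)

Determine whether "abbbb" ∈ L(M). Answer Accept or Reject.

(s0, abbbb, #)
  read a, top #: go to s1, push AB# → (s1, bbbb, AB#)
  read b, top A: go to s0, push ε → (s0, bbb, B#)
  read b, top B: go to s1, push A → (s1, bb, A#)
  read b, top A: go to s0, push ε → (s0, b, #)
  read b, top #: go to s2, push # → (s2, ε, #)
  ε-move, top #: go to s2, push ε → (s2, ε, ε)
All input consumed and the stack is empty.

Accept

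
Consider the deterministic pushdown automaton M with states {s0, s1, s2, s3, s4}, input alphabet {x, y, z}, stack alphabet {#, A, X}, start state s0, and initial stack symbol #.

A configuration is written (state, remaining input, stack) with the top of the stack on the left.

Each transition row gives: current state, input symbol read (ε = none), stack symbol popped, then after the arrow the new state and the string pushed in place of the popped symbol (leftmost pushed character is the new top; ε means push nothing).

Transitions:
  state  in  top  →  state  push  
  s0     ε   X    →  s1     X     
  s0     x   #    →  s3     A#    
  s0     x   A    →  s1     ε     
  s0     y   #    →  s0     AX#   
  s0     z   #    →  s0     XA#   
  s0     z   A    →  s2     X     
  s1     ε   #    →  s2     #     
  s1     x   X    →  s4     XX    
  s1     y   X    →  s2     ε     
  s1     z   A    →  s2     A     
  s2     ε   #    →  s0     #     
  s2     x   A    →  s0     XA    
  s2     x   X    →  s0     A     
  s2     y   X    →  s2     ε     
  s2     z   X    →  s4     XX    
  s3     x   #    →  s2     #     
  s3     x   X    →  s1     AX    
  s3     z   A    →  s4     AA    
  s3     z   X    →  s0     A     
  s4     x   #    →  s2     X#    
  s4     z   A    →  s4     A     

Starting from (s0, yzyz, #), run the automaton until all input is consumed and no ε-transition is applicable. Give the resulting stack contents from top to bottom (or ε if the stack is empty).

(s0, yzyz, #)
  read y, top #: go to s0, push AX# → (s0, zyz, AX#)
  read z, top A: go to s2, push X → (s2, yz, XX#)
  read y, top X: go to s2, push ε → (s2, z, X#)
  read z, top X: go to s4, push XX → (s4, ε, XX#)
All input consumed in state s4 with stack XX#.

XX#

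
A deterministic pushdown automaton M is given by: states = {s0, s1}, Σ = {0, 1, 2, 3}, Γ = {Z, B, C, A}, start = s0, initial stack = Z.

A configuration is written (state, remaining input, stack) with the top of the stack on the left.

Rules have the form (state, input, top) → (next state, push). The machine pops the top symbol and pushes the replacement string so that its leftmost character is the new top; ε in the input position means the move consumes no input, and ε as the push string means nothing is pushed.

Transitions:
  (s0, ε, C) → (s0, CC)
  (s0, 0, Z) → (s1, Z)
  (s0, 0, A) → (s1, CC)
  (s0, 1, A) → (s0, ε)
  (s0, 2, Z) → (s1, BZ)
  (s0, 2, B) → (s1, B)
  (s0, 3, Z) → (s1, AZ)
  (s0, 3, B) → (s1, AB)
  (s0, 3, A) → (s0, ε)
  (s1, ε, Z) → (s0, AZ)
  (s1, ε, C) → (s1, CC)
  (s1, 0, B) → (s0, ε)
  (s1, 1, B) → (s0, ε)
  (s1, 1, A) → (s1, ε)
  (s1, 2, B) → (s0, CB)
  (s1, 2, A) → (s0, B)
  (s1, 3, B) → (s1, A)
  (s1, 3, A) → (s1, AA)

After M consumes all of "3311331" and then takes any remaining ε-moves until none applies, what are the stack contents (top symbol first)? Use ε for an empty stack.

(s0, 3311331, Z) ⊢ (s1, 311331, AZ) ⊢ (s1, 11331, AAZ) ⊢ (s1, 1331, AZ) ⊢ (s1, 331, Z) ⊢ (s0, 331, AZ) ⊢ (s0, 31, Z) ⊢ (s1, 1, AZ) ⊢ (s1, ε, Z) ⊢ (s0, ε, AZ)
All input consumed in state s0 with stack AZ.

AZ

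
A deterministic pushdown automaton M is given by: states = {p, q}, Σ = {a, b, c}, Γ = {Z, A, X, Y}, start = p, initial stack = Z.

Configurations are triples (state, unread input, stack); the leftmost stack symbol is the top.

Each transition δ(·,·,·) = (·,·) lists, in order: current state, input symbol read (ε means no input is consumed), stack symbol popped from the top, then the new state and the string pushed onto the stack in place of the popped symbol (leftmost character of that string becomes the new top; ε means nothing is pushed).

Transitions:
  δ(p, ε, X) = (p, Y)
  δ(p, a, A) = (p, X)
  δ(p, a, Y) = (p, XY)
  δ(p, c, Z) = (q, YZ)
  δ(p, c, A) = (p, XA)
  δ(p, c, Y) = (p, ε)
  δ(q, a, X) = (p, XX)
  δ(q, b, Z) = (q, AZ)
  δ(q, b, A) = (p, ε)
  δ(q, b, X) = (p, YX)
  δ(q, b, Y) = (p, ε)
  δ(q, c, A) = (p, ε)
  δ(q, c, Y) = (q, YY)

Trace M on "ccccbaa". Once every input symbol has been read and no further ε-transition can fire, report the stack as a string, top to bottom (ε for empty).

(p, ccccbaa, Z)
  read c, top Z: go to q, push YZ → (q, cccbaa, YZ)
  read c, top Y: go to q, push YY → (q, ccbaa, YYZ)
  read c, top Y: go to q, push YY → (q, cbaa, YYYZ)
  read c, top Y: go to q, push YY → (q, baa, YYYYZ)
  read b, top Y: go to p, push ε → (p, aa, YYYZ)
  read a, top Y: go to p, push XY → (p, a, XYYYZ)
  ε-move, top X: go to p, push Y → (p, a, YYYYZ)
  read a, top Y: go to p, push XY → (p, ε, XYYYYZ)
  ε-move, top X: go to p, push Y → (p, ε, YYYYYZ)
All input consumed in state p with stack YYYYYZ.

YYYYYZ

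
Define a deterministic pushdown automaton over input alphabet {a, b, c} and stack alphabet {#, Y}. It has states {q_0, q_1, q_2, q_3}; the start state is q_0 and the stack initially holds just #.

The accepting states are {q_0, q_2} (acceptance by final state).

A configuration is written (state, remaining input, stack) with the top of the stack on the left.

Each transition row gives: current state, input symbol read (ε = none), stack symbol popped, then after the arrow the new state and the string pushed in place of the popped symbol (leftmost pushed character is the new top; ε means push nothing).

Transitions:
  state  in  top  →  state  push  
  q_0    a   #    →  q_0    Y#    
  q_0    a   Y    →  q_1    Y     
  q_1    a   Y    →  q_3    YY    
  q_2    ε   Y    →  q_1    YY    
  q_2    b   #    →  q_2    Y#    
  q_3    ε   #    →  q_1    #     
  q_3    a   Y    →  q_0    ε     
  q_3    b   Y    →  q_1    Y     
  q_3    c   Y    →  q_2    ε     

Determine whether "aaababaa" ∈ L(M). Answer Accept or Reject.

(q_0, aaababaa, #)
  read a, top #: go to q_0, push Y# → (q_0, aababaa, Y#)
  read a, top Y: go to q_1, push Y → (q_1, ababaa, Y#)
  read a, top Y: go to q_3, push YY → (q_3, babaa, YY#)
  read b, top Y: go to q_1, push Y → (q_1, abaa, YY#)
  read a, top Y: go to q_3, push YY → (q_3, baa, YYY#)
  read b, top Y: go to q_1, push Y → (q_1, aa, YYY#)
  read a, top Y: go to q_3, push YY → (q_3, a, YYYY#)
  read a, top Y: go to q_0, push ε → (q_0, ε, YYY#)
All input consumed; state q_0 ∈ F.

Accept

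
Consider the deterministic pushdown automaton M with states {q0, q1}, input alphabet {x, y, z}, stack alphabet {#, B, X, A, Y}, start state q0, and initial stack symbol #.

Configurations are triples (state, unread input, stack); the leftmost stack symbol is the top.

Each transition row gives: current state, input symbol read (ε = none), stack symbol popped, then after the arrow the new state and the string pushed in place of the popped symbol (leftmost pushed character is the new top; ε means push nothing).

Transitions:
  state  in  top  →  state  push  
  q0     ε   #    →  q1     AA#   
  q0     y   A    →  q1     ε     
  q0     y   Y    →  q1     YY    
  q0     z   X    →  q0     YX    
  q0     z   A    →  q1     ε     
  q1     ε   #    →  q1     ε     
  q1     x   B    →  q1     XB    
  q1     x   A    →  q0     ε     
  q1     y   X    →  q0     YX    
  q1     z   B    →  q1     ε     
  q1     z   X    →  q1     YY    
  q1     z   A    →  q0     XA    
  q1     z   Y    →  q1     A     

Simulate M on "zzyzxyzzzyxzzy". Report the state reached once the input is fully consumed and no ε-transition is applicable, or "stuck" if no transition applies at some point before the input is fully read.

stuck

(q0, zzyzxyzzzyxzzy, #) ⊢ (q1, zzyzxyzzzyxzzy, AA#) ⊢ (q0, zyzxyzzzyxzzy, XAA#) ⊢ (q0, yzxyzzzyxzzy, YXAA#) ⊢ (q1, zxyzzzyxzzy, YYXAA#) ⊢ (q1, xyzzzyxzzy, AYXAA#) ⊢ (q0, yzzzyxzzy, YXAA#) ⊢ (q1, zzzyxzzy, YYXAA#) ⊢ (q1, zzyxzzy, AYXAA#) ⊢ (q0, zyxzzy, XAYXAA#) ⊢ (q0, yxzzy, YXAYXAA#) ⊢ (q1, xzzy, YYXAYXAA#)
No transition for (q1, x, top Y); M blocks with input xzzy remaining.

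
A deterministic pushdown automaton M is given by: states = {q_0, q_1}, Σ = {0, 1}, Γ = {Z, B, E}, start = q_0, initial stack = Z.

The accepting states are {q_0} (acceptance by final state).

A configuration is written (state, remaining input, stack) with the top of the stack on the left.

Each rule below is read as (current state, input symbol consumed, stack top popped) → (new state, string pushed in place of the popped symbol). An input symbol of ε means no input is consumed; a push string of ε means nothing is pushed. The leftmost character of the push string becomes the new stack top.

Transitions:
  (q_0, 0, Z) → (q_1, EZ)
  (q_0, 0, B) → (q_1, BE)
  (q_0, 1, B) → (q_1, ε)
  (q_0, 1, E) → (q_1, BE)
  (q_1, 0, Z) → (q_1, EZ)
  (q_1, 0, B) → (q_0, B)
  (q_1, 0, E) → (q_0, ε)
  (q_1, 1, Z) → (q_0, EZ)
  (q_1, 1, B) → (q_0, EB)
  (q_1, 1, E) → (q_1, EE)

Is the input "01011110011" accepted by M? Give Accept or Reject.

(q_0, 01011110011, Z) ⊢ (q_1, 1011110011, EZ) ⊢ (q_1, 011110011, EEZ) ⊢ (q_0, 11110011, EZ) ⊢ (q_1, 1110011, BEZ) ⊢ (q_0, 110011, EBEZ) ⊢ (q_1, 10011, BEBEZ) ⊢ (q_0, 0011, EBEBEZ)
No transition applies at (q_0, 0011, EBEBEZ); input not fully consumed.

Reject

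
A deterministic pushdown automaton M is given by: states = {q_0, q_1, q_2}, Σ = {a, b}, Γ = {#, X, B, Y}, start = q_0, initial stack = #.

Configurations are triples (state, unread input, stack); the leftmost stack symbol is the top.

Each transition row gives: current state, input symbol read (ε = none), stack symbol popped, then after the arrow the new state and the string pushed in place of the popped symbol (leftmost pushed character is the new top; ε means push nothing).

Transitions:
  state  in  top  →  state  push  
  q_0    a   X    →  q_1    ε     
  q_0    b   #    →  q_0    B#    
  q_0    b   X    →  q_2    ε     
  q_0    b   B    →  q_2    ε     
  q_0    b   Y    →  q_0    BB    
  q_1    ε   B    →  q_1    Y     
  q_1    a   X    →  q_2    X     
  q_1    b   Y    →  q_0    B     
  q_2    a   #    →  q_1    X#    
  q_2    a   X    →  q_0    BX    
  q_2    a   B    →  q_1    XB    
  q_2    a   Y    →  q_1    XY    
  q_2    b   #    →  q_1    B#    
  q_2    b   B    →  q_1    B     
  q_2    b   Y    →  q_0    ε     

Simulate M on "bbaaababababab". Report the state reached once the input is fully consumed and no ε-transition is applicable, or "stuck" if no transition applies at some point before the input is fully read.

(q_0, bbaaababababab, #) ⊢ (q_0, baaababababab, B#) ⊢ (q_2, aaababababab, #) ⊢ (q_1, aababababab, X#) ⊢ (q_2, ababababab, X#) ⊢ (q_0, babababab, BX#) ⊢ (q_2, abababab, X#) ⊢ (q_0, bababab, BX#) ⊢ (q_2, ababab, X#) ⊢ (q_0, babab, BX#) ⊢ (q_2, abab, X#) ⊢ (q_0, bab, BX#) ⊢ (q_2, ab, X#) ⊢ (q_0, b, BX#) ⊢ (q_2, ε, X#)
All input consumed; M is in state q_2.

q_2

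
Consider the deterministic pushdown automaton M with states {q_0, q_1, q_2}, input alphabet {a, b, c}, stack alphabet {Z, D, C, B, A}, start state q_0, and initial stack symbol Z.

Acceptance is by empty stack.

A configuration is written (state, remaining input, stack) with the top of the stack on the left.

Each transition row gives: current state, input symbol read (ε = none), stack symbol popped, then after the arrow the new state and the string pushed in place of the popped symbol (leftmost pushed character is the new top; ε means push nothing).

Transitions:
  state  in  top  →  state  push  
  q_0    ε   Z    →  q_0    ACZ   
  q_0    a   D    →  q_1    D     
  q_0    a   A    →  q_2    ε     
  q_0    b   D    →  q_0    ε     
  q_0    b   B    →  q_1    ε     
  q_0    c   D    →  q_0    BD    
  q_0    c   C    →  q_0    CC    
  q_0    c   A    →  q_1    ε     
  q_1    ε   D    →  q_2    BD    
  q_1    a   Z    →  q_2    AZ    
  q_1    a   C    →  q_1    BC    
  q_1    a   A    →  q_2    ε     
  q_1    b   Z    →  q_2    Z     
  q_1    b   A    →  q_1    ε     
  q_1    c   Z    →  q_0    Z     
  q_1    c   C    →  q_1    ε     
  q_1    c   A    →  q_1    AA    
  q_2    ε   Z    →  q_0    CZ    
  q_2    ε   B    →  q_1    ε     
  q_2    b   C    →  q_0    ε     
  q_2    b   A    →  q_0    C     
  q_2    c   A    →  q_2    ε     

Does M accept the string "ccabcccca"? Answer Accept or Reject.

Reject

(q_0, ccabcccca, Z) ⊢ (q_0, ccabcccca, ACZ) ⊢ (q_1, cabcccca, CZ) ⊢ (q_1, abcccca, Z) ⊢ (q_2, bcccca, AZ) ⊢ (q_0, cccca, CZ) ⊢ (q_0, ccca, CCZ) ⊢ (q_0, cca, CCCZ) ⊢ (q_0, ca, CCCCZ) ⊢ (q_0, a, CCCCCZ)
No transition applies at (q_0, a, CCCCCZ); input not fully consumed.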